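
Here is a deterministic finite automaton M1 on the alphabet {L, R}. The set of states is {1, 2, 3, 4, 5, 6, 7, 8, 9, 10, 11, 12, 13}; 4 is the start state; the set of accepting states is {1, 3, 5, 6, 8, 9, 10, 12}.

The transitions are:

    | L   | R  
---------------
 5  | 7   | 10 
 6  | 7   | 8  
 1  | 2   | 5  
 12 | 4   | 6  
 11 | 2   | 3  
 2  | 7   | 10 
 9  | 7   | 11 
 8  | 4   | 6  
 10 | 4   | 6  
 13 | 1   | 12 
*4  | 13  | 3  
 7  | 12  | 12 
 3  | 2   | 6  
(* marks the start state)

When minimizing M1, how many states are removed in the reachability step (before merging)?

BFS from 4 reaches {1, 2, 3, 4, 5, 6, 7, 8, 10, 12, 13}; the 2 state(s) 9, 11 are never visited.

2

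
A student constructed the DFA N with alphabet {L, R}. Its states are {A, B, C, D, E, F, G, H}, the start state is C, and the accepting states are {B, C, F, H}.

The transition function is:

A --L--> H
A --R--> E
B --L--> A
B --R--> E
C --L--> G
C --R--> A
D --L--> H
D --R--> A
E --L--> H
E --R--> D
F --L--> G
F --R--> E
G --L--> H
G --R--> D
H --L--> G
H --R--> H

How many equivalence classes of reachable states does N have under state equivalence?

3

First remove the unreachable states {B,F}; 6 states remain.
Start with accepting vs non-accepting: {C,H} | {A,D,E,G}.
Refine {C,H} on symbol R: members go to different blocks, giving {C} and {H}.
Stable partition: {C} | {A,D,E,G} | {H} — 3 equivalence classes.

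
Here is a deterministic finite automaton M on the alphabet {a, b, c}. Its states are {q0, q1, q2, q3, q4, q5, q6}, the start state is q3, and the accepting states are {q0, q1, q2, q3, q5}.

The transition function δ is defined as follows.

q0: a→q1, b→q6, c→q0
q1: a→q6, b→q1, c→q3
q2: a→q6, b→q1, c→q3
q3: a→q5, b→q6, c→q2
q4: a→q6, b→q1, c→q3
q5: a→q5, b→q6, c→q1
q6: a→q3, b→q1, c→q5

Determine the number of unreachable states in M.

BFS from q3 reaches {q1, q2, q3, q5, q6}; the 2 state(s) q0, q4 are never visited.

2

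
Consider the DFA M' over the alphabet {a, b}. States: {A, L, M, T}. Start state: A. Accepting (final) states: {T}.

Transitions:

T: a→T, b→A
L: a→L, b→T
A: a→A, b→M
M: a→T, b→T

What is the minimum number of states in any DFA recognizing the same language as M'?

First remove the unreachable states {L}; 3 states remain.
Start with accepting vs non-accepting: {T} | {A,M}.
Split {A,M} by δ(·,a) → {M} and {A}.
The partition is now stable with 3 blocks: {T} | {M} | {A}.

3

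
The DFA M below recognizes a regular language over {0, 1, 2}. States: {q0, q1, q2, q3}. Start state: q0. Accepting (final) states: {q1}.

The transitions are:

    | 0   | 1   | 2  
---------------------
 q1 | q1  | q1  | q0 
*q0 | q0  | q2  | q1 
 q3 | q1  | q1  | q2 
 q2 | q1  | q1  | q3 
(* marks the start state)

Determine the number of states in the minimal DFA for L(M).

Initial partition by acceptance: {q1} | {q0,q2,q3}.
On input 0, block {q0,q2,q3} splits into {q2,q3} and {q0}.
Stable partition: {q1} | {q2,q3} | {q0} — 3 equivalence classes.

3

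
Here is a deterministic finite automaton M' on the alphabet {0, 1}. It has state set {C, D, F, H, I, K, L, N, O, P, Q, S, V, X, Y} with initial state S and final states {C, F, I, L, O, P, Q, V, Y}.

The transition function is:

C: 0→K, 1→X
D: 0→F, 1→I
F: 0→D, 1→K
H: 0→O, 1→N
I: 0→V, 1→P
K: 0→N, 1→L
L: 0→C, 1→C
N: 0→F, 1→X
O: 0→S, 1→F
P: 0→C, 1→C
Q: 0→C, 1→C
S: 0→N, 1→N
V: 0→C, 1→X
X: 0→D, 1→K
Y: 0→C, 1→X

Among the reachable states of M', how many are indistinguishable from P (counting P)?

2

First remove the unreachable states {H,O,Q,Y}; 11 states remain.
P0 = {C,F,I,L,P,V} | {D,K,N,S,X}.
On input 0, block {C,F,I,L,P,V} splits into {I,L,P,V} and {C,F}.
On input 0, block {I,L,P,V} splits into {L,P,V} and {I}.
Refine {L,P,V} on symbol 1: members go to different blocks, giving {L,P} and {V}.
Split {D,K,N,S,X} by δ(·,0) → {K,S,X} and {D,N}.
On input 1, block {K,S,X} splits into {X} and {S} and {K}.
Refine {C,F} on symbol 0: members go to different blocks, giving {F} and {C}.
On input 1, block {D,N} splits into {N} and {D}.
Stable partition: {L,P} | {X} | {F} | {I} | {V} | {N} | {S} | {K} | {C} | {D} — 10 equivalence classes.
State P belongs to the block {L,P}, which has 2 states.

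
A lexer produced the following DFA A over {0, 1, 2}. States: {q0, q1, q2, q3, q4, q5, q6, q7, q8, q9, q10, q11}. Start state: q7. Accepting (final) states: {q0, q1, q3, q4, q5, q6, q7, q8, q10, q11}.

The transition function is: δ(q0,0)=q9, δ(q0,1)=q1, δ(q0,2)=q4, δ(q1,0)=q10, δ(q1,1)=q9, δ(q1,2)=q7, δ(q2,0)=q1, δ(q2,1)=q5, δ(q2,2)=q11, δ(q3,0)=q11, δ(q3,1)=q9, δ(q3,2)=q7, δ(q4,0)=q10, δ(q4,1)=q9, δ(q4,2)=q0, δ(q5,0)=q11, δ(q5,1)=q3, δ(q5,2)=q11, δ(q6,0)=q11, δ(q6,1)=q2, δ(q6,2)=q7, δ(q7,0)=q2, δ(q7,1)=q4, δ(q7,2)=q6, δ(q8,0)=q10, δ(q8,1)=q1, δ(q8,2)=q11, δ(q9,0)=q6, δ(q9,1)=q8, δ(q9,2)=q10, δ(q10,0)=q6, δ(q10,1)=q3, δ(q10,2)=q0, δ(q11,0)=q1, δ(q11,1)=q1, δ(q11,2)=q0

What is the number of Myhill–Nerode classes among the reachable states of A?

Every state is reachable, so we keep all 12.
P0 = {q0,q1,q3,q4,q5,q6,q7,q8,q10,q11} | {q2,q9}.
Split {q0,q1,q3,q4,q5,q6,q7,q8,q10,q11} by δ(·,0) → {q1,q3,q4,q5,q6,q8,q10,q11} and {q0,q7}.
On input 1, block {q1,q3,q4,q5,q6,q8,q10,q11} splits into {q1,q3,q4,q6} and {q5,q8,q10,q11}.
Split {q5,q8,q10,q11} by δ(·,0) → {q5,q8} and {q10,q11}.
No further refinement is possible. Final partition (5 blocks): {q1,q3,q4,q6} | {q2,q9} | {q0,q7} | {q5,q8} | {q10,q11}.

5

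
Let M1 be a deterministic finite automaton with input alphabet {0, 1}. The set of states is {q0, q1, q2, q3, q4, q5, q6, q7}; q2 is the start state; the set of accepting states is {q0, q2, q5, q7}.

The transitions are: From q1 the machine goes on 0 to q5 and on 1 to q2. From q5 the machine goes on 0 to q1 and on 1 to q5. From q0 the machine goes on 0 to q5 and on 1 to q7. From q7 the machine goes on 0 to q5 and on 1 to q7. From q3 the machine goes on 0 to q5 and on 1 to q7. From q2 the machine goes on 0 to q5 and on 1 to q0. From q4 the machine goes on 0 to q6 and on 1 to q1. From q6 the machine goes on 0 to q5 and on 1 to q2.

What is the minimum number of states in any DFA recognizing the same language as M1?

3

First remove the unreachable states {q3,q4,q6}; 5 states remain.
Start with accepting vs non-accepting: {q0,q2,q5,q7} | {q1}.
Split {q0,q2,q5,q7} by δ(·,0) → {q0,q2,q7} and {q5}.
Stable partition: {q0,q2,q7} | {q1} | {q5} — 3 equivalence classes.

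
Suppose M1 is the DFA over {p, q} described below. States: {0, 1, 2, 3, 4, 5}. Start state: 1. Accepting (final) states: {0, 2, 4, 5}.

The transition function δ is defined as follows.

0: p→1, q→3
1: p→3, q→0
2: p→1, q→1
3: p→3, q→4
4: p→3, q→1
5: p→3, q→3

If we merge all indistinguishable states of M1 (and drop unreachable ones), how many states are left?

Reachable states from the start: {0,1,3,4}. Unreachable: {2,5} — drop them.
Initial partition by acceptance: {0,4} | {1,3}.
The partition is now stable with 2 blocks: {0,4} | {1,3}.

2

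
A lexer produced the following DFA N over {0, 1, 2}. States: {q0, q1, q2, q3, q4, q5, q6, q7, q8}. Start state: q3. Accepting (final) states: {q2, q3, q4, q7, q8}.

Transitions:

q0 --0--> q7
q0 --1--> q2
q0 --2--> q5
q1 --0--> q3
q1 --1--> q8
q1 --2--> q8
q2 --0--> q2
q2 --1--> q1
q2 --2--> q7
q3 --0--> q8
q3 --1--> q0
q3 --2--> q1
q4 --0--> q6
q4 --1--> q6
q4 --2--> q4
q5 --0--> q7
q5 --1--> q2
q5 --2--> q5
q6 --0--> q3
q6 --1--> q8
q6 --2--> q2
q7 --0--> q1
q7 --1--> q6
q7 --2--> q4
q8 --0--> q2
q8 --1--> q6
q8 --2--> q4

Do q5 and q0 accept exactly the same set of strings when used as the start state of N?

All states are reachable from the start state.
Start with accepting vs non-accepting: {q2,q3,q4,q7,q8} | {q0,q1,q5,q6}.
On input 0, block {q2,q3,q4,q7,q8} splits into {q2,q3,q8} and {q4,q7}.
Refine {q2,q3,q8} on symbol 2: members go to different blocks, giving {q2,q8} and {q3}.
On input 0, block {q0,q1,q5,q6} splits into {q0,q5} and {q1,q6}.
No further refinement is possible. Final partition (5 blocks): {q2,q8} | {q0,q5} | {q4,q7} | {q3} | {q1,q6}.
q5 and q0 lie in the same block of the stable partition, so they are equivalent — no string distinguishes them.

Yes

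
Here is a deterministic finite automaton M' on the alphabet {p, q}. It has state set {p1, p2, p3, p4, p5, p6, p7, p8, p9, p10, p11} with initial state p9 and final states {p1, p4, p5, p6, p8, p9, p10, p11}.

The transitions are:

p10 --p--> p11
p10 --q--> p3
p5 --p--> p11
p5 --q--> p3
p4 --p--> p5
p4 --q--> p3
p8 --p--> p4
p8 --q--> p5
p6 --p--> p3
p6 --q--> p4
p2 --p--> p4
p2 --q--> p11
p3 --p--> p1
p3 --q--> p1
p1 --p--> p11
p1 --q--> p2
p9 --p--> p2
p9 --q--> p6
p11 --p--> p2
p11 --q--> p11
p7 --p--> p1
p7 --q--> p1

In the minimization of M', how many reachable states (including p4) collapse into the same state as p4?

1

States {p7,p8,p10} cannot be reached from the start state, so discard them.
P0 = {p1,p4,p5,p6,p9,p11} | {p2,p3}.
On input p, block {p1,p4,p5,p6,p9,p11} splits into {p1,p4,p5} and {p6,p9,p11}.
Refine {p1,p4,p5} on symbol p: members go to different blocks, giving {p1,p5} and {p4}.
Refine {p2,p3} on symbol p: members go to different blocks, giving {p2} and {p3}.
On input q, block {p1,p5} splits into {p1} and {p5}.
Split {p6,p9,p11} by δ(·,p) → {p9,p11} and {p6}.
Split {p9,p11} by δ(·,q) → {p9} and {p11}.
No further refinement is possible. Final partition (8 blocks): {p1} | {p2} | {p9} | {p4} | {p3} | {p5} | {p6} | {p11}.
The equivalence class containing p4 is {p4}, of size 1.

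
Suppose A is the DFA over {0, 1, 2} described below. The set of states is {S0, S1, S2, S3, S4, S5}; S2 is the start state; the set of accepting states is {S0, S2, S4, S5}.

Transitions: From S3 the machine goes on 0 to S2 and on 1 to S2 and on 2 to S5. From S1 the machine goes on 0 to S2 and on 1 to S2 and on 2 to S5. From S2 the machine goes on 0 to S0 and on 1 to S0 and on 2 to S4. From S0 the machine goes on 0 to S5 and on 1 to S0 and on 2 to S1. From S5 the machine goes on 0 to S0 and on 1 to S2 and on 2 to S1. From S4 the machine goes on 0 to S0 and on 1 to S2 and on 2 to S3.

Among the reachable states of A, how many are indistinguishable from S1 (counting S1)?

Start with accepting vs non-accepting: {S0,S2,S4,S5} | {S1,S3}.
On input 2, block {S0,S2,S4,S5} splits into {S0,S4,S5} and {S2}.
Split {S0,S4,S5} by δ(·,1) → {S4,S5} and {S0}.
No further refinement is possible. Final partition (4 blocks): {S4,S5} | {S1,S3} | {S2} | {S0}.
State S1 belongs to the block {S1,S3}, which has 2 states.

2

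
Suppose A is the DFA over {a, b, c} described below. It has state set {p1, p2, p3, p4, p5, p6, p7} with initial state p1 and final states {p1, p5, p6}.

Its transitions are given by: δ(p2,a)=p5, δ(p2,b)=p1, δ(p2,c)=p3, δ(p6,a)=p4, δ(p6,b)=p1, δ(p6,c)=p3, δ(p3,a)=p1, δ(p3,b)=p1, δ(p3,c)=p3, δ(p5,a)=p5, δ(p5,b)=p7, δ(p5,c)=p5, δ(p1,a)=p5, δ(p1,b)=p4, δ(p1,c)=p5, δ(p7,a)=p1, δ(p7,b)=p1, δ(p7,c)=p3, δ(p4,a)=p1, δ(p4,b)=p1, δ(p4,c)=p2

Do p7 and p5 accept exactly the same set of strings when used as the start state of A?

No

First remove the unreachable states {p6}; 6 states remain.
Initial partition by acceptance: {p1,p5} | {p2,p3,p4,p7}.
No further refinement is possible. Final partition (2 blocks): {p1,p5} | {p2,p3,p4,p7}.
p7 and p5 end up in different blocks, so they are distinguishable. For instance, the string 'ε' is accepted from only p5.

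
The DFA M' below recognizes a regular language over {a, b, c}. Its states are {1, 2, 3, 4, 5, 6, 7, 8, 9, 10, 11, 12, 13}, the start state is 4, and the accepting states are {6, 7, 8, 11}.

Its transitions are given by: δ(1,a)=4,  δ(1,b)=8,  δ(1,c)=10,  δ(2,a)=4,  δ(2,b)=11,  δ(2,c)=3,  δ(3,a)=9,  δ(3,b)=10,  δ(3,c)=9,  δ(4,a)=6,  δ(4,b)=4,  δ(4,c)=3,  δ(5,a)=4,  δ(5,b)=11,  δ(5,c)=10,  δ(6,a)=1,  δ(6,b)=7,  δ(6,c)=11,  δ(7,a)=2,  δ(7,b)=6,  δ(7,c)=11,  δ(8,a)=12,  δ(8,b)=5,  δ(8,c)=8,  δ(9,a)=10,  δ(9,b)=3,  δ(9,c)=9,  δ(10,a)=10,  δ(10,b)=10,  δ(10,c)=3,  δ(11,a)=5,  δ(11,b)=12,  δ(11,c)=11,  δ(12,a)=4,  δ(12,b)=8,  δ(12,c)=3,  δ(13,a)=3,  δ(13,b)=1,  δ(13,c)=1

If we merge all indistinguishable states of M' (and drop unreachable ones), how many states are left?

Reachable states from the start: {1,2,3,4,5,6,7,8,9,10,11,12}. Unreachable: {13} — drop them.
Start with accepting vs non-accepting: {6,7,8,11} | {1,2,3,4,5,9,10,12}.
Split {6,7,8,11} by δ(·,b) → {6,7} and {8,11}.
Split {1,2,3,4,5,9,10,12} by δ(·,a) → {1,2,3,5,9,10,12} and {4}.
On input a, block {1,2,3,5,9,10,12} splits into {1,2,5,12} and {3,9,10}.
Stable partition: {6,7} | {1,2,5,12} | {8,11} | {4} | {3,9,10} — 5 equivalence classes.

5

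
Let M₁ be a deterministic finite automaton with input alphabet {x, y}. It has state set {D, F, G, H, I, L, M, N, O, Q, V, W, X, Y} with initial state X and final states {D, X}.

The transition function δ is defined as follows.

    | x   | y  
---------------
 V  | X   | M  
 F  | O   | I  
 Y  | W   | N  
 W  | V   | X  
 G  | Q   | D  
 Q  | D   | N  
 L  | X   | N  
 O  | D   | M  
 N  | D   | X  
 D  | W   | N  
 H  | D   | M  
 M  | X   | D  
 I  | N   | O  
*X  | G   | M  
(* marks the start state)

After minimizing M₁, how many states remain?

4

First remove the unreachable states {F,H,I,L,O,Y}; 8 states remain.
P0 = {D,X} | {G,M,N,Q,V,W}.
On input x, block {G,M,N,Q,V,W} splits into {M,N,Q,V} and {G,W}.
Refine {M,N,Q,V} on symbol y: members go to different blocks, giving {Q,V} and {M,N}.
Stable partition: {D,X} | {Q,V} | {G,W} | {M,N} — 4 equivalence classes.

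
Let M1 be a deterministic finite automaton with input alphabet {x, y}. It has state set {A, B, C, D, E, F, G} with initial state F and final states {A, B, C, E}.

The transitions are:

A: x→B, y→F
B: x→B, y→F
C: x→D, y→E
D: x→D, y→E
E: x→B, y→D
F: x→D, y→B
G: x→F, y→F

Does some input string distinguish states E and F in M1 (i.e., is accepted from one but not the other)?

States {A,C,G} cannot be reached from the start state, so discard them.
Start with accepting vs non-accepting: {B,E} | {D,F}.
Stable partition: {B,E} | {D,F} — 2 equivalence classes.
E and F end up in different blocks, so they are distinguishable. For instance, the string 'ε' is accepted from only E.

Yes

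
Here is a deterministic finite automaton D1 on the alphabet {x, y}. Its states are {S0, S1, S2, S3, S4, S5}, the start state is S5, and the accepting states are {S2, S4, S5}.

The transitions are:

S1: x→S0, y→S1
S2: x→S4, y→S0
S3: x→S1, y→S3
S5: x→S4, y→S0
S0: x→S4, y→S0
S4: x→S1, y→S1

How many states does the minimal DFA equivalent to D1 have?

First remove the unreachable states {S2,S3}; 4 states remain.
P0 = {S4,S5} | {S0,S1}.
On input x, block {S4,S5} splits into {S4} and {S5}.
Split {S0,S1} by δ(·,x) → {S0} and {S1}.
No further refinement is possible. Final partition (4 blocks): {S4} | {S0} | {S5} | {S1}.

4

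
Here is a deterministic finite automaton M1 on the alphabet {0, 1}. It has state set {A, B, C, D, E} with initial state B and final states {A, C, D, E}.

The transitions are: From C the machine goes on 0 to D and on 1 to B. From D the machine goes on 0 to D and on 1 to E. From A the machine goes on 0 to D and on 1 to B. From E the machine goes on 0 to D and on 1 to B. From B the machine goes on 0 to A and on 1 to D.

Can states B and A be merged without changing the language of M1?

States {C} cannot be reached from the start state, so discard them.
Start with accepting vs non-accepting: {A,D,E} | {B}.
Refine {A,D,E} on symbol 1: members go to different blocks, giving {A,E} and {D}.
No further refinement is possible. Final partition (3 blocks): {A,E} | {B} | {D}.
B and A end up in different blocks, so they are distinguishable. For instance, the string 'ε' is accepted from only A.

No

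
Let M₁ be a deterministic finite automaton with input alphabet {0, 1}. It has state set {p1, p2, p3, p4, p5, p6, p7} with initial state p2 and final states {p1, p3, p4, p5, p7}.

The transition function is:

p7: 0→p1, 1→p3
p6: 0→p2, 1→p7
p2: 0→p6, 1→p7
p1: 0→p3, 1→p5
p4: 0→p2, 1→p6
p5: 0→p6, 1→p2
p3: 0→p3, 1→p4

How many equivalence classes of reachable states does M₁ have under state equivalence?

Every state is reachable, so we keep all 7.
Start with accepting vs non-accepting: {p1,p3,p4,p5,p7} | {p2,p6}.
Refine {p1,p3,p4,p5,p7} on symbol 0: members go to different blocks, giving {p1,p3,p7} and {p4,p5}.
On input 1, block {p1,p3,p7} splits into {p1,p3} and {p7}.
No further refinement is possible. Final partition (4 blocks): {p1,p3} | {p2,p6} | {p4,p5} | {p7}.

4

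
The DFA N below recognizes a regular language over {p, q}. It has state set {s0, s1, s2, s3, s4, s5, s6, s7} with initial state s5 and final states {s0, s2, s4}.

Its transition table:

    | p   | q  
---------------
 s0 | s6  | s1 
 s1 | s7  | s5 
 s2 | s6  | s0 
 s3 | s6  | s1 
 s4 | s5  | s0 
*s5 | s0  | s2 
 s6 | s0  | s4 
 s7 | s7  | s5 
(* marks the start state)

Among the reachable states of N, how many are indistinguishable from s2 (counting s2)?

2

Reachable states from the start: {s0,s1,s2,s4,s5,s6,s7}. Unreachable: {s3} — drop them.
Start with accepting vs non-accepting: {s0,s2,s4} | {s1,s5,s6,s7}.
Refine {s0,s2,s4} on symbol q: members go to different blocks, giving {s2,s4} and {s0}.
Refine {s1,s5,s6,s7} on symbol p: members go to different blocks, giving {s1,s7} and {s5,s6}.
Stable partition: {s2,s4} | {s1,s7} | {s0} | {s5,s6} — 4 equivalence classes.
State s2 belongs to the block {s2,s4}, which has 2 states.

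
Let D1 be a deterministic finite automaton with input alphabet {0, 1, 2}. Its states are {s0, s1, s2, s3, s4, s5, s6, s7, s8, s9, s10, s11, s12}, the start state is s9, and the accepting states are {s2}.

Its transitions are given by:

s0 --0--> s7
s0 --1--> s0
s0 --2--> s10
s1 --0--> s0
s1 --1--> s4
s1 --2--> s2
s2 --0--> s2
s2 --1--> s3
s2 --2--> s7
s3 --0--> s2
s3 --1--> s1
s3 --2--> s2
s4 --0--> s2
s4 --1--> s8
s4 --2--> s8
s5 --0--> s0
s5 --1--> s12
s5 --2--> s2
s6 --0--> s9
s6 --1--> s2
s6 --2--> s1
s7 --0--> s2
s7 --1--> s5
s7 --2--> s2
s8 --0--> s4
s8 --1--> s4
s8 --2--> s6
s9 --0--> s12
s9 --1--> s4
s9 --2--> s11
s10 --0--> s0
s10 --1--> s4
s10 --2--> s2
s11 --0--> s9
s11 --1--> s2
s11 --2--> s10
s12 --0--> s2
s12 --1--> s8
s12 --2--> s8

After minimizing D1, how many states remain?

All states are reachable from the start state.
Start with accepting vs non-accepting: {s2} | {s0,s1,s3,s4,s5,s6,s7,s8,s9,s10,s11,s12}.
On input 0, block {s0,s1,s3,s4,s5,s6,s7,s8,s9,s10,s11,s12} splits into {s0,s1,s5,s6,s8,s9,s10,s11} and {s3,s4,s7,s12}.
Refine {s0,s1,s5,s6,s8,s9,s10,s11} on symbol 0: members go to different blocks, giving {s1,s5,s6,s10,s11} and {s0,s8,s9}.
Split {s1,s5,s6,s10,s11} by δ(·,1) → {s1,s5,s10} and {s6,s11}.
On input 1, block {s3,s4,s7,s12} splits into {s3,s7} and {s4,s12}.
Split {s0,s8,s9} by δ(·,0) → {s8,s9} and {s0}.
No further refinement is possible. Final partition (7 blocks): {s2} | {s1,s5,s10} | {s3,s7} | {s8,s9} | {s6,s11} | {s4,s12} | {s0}.

7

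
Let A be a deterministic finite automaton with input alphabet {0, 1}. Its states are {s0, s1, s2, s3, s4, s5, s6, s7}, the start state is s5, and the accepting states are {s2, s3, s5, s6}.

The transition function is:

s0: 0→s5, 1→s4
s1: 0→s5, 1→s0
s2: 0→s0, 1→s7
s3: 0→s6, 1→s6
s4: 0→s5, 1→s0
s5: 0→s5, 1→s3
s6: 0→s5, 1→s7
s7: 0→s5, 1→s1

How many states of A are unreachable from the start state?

1

BFS from s5 reaches {s0, s1, s3, s4, s5, s6, s7}; the 1 state(s) s2 are never visited.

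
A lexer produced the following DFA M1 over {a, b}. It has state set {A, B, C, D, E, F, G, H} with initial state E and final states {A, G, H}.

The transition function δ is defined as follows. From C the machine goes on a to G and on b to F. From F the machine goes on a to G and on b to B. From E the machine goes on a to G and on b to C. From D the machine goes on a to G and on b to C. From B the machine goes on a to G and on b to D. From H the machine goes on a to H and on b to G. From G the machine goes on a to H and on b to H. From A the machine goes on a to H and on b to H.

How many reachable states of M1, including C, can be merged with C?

First remove the unreachable states {A}; 7 states remain.
Start with accepting vs non-accepting: {G,H} | {B,C,D,E,F}.
The partition is now stable with 2 blocks: {G,H} | {B,C,D,E,F}.
The equivalence class containing C is {B,C,D,E,F}, of size 5.

5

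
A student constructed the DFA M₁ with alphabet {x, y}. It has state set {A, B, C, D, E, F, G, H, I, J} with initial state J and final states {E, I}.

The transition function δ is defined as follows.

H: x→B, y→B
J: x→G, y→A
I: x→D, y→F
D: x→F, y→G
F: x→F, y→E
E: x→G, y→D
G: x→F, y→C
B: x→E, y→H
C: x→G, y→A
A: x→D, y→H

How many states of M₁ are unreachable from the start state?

Starting at J and following transitions, the reachable set is {A, B, C, D, E, F, G, H, J}. That leaves I unreachable — 1 in total.

1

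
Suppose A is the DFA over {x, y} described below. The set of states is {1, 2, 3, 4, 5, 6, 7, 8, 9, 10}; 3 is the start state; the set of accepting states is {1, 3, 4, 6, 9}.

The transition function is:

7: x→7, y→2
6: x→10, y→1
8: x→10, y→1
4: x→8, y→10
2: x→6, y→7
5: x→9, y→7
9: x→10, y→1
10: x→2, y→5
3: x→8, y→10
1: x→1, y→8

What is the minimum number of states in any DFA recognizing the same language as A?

7

First remove the unreachable states {4}; 9 states remain.
Initial partition by acceptance: {1,3,6,9} | {2,5,7,8,10}.
Refine {1,3,6,9} on symbol x: members go to different blocks, giving {3,6,9} and {1}.
Split {3,6,9} by δ(·,y) → {6,9} and {3}.
On input x, block {2,5,7,8,10} splits into {7,8,10} and {2,5}.
Split {7,8,10} by δ(·,x) → {7,8} and {10}.
Refine {7,8} on symbol x: members go to different blocks, giving {7} and {8}.
Stable partition: {6,9} | {7} | {1} | {3} | {2,5} | {10} | {8} — 7 equivalence classes.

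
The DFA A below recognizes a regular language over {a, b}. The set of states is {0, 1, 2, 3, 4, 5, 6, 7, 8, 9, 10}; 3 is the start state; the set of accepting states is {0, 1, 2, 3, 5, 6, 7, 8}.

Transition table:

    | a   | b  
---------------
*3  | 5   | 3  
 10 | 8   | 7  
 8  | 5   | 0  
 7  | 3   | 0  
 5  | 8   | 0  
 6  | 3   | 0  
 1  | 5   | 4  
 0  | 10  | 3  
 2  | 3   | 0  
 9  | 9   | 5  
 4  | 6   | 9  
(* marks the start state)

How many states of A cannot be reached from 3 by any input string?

5

Starting at 3 and following transitions, the reachable set is {0, 3, 5, 7, 8, 10}. That leaves 1, 2, 4, 6, 9 unreachable — 5 in total.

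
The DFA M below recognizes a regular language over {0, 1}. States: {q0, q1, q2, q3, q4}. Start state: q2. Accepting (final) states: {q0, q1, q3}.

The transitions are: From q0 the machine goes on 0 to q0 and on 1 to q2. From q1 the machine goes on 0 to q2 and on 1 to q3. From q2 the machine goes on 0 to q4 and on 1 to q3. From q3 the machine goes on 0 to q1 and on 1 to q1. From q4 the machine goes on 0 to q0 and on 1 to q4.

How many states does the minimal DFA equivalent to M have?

5

Every state is reachable, so we keep all 5.
Start with accepting vs non-accepting: {q0,q1,q3} | {q2,q4}.
On input 0, block {q0,q1,q3} splits into {q0,q3} and {q1}.
Split {q0,q3} by δ(·,0) → {q0} and {q3}.
Refine {q2,q4} on symbol 0: members go to different blocks, giving {q2} and {q4}.
Stable partition: {q0} | {q2} | {q1} | {q3} | {q4} — 5 equivalence classes.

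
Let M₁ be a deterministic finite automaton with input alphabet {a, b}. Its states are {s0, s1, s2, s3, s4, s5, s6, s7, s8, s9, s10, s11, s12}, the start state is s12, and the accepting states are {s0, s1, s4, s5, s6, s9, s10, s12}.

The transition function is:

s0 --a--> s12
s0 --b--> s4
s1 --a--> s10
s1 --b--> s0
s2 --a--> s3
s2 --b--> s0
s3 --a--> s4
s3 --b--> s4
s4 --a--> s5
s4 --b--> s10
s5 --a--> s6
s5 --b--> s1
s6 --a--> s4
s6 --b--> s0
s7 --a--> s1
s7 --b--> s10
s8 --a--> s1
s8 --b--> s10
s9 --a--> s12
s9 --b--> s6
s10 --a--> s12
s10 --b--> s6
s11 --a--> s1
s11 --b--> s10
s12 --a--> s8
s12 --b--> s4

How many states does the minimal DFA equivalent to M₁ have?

States {s2,s3,s7,s9,s11} cannot be reached from the start state, so discard them.
Start with accepting vs non-accepting: {s0,s1,s4,s5,s6,s10,s12} | {s8}.
Refine {s0,s1,s4,s5,s6,s10,s12} on symbol a: members go to different blocks, giving {s0,s1,s4,s5,s6,s10} and {s12}.
Refine {s0,s1,s4,s5,s6,s10} on symbol a: members go to different blocks, giving {s1,s4,s5,s6} and {s0,s10}.
On input a, block {s1,s4,s5,s6} splits into {s4,s5,s6} and {s1}.
Refine {s4,s5,s6} on symbol b: members go to different blocks, giving {s4,s6} and {s5}.
Refine {s4,s6} on symbol a: members go to different blocks, giving {s4} and {s6}.
Refine {s0,s10} on symbol b: members go to different blocks, giving {s0} and {s10}.
No further refinement is possible. Final partition (8 blocks): {s4} | {s8} | {s12} | {s0} | {s1} | {s5} | {s6} | {s10}.

8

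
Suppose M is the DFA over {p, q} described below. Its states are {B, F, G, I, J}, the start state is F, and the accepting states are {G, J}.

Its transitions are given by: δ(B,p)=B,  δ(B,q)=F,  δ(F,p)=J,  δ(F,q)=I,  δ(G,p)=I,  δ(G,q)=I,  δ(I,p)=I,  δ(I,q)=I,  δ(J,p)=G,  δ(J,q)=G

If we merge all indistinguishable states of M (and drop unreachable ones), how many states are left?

4

First remove the unreachable states {B}; 4 states remain.
Start with accepting vs non-accepting: {G,J} | {F,I}.
Refine {G,J} on symbol p: members go to different blocks, giving {J} and {G}.
Split {F,I} by δ(·,p) → {I} and {F}.
Stable partition: {J} | {I} | {G} | {F} — 4 equivalence classes.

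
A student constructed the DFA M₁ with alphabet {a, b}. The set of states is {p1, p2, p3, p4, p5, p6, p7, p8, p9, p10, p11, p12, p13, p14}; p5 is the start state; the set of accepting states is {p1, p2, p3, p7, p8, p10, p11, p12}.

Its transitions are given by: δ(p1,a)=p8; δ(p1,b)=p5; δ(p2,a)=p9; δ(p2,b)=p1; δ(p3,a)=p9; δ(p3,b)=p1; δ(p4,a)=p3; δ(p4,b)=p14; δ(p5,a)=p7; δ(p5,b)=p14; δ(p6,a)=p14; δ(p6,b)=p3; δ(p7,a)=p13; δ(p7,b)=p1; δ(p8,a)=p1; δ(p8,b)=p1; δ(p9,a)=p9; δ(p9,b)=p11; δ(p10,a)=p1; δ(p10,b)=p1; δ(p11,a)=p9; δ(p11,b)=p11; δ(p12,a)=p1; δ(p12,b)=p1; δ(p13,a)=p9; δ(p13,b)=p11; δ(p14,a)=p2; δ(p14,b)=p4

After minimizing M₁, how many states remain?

6

Reachable states from the start: {p1,p2,p3,p4,p5,p7,p8,p9,p11,p13,p14}. Unreachable: {p6,p10,p12} — drop them.
P0 = {p1,p2,p3,p7,p8,p11} | {p4,p5,p9,p13,p14}.
Refine {p1,p2,p3,p7,p8,p11} on symbol a: members go to different blocks, giving {p2,p3,p7,p11} and {p1,p8}.
Refine {p2,p3,p7,p11} on symbol b: members go to different blocks, giving {p2,p3,p7} and {p11}.
Split {p4,p5,p9,p13,p14} by δ(·,a) → {p4,p5,p14} and {p9,p13}.
Split {p1,p8} by δ(·,b) → {p1} and {p8}.
The partition is now stable with 6 blocks: {p2,p3,p7} | {p4,p5,p14} | {p1} | {p11} | {p9,p13} | {p8}.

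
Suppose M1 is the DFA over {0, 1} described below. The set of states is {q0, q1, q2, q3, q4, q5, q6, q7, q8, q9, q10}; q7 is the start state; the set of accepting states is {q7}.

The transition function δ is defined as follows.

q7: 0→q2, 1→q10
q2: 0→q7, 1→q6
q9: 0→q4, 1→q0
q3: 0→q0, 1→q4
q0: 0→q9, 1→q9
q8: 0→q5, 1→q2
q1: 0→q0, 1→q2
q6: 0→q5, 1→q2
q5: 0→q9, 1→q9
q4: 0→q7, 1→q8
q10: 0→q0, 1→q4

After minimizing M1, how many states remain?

States {q1,q3} cannot be reached from the start state, so discard them.
Start with accepting vs non-accepting: {q7} | {q0,q2,q4,q5,q6,q8,q9,q10}.
Refine {q0,q2,q4,q5,q6,q8,q9,q10} on symbol 0: members go to different blocks, giving {q0,q5,q6,q8,q9,q10} and {q2,q4}.
Split {q0,q5,q6,q8,q9,q10} by δ(·,0) → {q0,q5,q6,q8,q10} and {q9}.
Split {q0,q5,q6,q8,q10} by δ(·,0) → {q6,q8,q10} and {q0,q5}.
Stable partition: {q7} | {q6,q8,q10} | {q2,q4} | {q9} | {q0,q5} — 5 equivalence classes.

5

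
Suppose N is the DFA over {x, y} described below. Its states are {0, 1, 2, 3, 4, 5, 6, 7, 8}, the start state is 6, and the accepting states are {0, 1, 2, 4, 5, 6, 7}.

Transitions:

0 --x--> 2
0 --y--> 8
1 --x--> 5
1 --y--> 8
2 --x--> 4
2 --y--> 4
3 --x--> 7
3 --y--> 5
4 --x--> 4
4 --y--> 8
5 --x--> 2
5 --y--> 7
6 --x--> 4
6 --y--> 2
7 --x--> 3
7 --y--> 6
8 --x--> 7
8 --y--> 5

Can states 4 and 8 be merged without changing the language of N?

No

First remove the unreachable states {0,1}; 7 states remain.
P0 = {2,4,5,6,7} | {3,8}.
Refine {2,4,5,6,7} on symbol x: members go to different blocks, giving {2,4,5,6} and {7}.
Refine {2,4,5,6} on symbol y: members go to different blocks, giving {2,6} and {4} and {5}.
On input y, block {2,6} splits into {2} and {6}.
Stable partition: {2} | {3,8} | {7} | {4} | {5} | {6} — 6 equivalence classes.
4 and 8 end up in different blocks, so they are distinguishable. For instance, the string 'ε' is accepted from only 4.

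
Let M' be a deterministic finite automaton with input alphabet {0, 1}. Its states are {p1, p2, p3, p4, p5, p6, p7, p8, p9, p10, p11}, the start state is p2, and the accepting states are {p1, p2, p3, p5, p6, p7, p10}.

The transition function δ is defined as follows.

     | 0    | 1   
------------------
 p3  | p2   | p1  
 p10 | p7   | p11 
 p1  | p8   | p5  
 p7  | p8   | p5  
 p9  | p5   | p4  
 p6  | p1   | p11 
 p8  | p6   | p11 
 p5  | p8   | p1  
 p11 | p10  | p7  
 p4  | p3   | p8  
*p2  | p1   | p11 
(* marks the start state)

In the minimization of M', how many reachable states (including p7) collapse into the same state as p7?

3

Reachable states from the start: {p1,p2,p5,p6,p7,p8,p10,p11}. Unreachable: {p3,p4,p9} — drop them.
P0 = {p1,p2,p5,p6,p7,p10} | {p8,p11}.
On input 0, block {p1,p2,p5,p6,p7,p10} splits into {p1,p5,p7} and {p2,p6,p10}.
Refine {p8,p11} on symbol 1: members go to different blocks, giving {p8} and {p11}.
Stable partition: {p1,p5,p7} | {p8} | {p2,p6,p10} | {p11} — 4 equivalence classes.
The equivalence class containing p7 is {p1,p5,p7}, of size 3.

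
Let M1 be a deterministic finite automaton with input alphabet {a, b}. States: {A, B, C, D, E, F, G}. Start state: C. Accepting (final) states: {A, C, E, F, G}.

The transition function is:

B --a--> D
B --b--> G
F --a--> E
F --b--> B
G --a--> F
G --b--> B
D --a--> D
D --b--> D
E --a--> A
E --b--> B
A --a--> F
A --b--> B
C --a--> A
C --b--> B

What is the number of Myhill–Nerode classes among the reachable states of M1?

All states are reachable from the start state.
Start with accepting vs non-accepting: {A,C,E,F,G} | {B,D}.
On input b, block {B,D} splits into {B} and {D}.
The partition is now stable with 3 blocks: {A,C,E,F,G} | {B} | {D}.

3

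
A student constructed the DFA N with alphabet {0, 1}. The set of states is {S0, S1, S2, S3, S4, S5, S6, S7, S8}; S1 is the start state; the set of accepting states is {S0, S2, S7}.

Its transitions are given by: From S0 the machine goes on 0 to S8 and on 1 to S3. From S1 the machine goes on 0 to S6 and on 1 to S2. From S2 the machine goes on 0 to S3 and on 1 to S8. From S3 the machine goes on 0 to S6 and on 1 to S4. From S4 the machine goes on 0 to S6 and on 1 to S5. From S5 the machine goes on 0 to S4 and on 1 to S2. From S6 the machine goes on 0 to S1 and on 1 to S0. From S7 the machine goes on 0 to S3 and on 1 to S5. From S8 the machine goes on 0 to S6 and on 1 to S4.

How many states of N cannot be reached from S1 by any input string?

No path from S1 leads to S7; the other 8 states are all reachable.

1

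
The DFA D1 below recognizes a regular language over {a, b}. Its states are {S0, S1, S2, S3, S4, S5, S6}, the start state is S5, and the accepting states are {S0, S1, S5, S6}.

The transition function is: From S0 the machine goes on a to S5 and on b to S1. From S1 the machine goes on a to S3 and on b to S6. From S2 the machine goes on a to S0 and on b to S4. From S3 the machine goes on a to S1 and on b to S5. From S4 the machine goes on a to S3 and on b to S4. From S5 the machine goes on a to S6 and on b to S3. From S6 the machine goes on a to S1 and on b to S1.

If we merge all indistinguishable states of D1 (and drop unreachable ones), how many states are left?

4

First remove the unreachable states {S0,S2,S4}; 4 states remain.
Start with accepting vs non-accepting: {S1,S5,S6} | {S3}.
Split {S1,S5,S6} by δ(·,a) → {S5,S6} and {S1}.
On input a, block {S5,S6} splits into {S5} and {S6}.
Stable partition: {S5} | {S3} | {S1} | {S6} — 4 equivalence classes.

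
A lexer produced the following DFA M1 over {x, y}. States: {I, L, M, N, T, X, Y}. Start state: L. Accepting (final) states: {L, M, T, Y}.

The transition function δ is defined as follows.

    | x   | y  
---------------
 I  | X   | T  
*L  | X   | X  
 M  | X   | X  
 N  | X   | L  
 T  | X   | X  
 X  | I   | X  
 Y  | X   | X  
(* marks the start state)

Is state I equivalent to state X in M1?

No

Reachable states from the start: {I,L,T,X}. Unreachable: {M,N,Y} — drop them.
Start with accepting vs non-accepting: {L,T} | {I,X}.
Refine {I,X} on symbol y: members go to different blocks, giving {X} and {I}.
Stable partition: {L,T} | {X} | {I} — 3 equivalence classes.
I and X end up in different blocks, so they are distinguishable. For instance, the string 'y' is accepted from only I.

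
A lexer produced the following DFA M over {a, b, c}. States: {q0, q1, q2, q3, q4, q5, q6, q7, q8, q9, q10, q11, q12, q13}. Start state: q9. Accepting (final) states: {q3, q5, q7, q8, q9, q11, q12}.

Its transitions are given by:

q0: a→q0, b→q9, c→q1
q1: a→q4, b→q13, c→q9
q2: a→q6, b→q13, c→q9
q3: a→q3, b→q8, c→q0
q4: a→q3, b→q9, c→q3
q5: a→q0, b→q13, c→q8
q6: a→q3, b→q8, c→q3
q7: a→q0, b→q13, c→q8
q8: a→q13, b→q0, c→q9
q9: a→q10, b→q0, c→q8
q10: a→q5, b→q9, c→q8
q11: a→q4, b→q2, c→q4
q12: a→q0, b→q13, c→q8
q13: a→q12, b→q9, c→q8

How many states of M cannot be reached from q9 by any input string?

BFS from q9 reaches {q0, q1, q3, q4, q5, q8, q9, q10, q12, q13}; the 4 state(s) q2, q6, q7, q11 are never visited.

4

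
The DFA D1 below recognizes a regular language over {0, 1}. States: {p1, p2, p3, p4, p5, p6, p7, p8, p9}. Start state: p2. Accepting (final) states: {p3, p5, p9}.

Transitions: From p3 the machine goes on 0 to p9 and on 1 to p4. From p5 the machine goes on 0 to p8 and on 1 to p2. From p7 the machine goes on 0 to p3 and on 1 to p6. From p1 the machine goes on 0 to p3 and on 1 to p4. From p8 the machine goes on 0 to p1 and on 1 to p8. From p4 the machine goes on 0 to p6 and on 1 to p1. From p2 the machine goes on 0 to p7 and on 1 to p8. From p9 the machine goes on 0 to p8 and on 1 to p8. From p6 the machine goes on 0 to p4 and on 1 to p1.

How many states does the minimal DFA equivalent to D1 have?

5

Reachable states from the start: {p1,p2,p3,p4,p6,p7,p8,p9}. Unreachable: {p5} — drop them.
Start with accepting vs non-accepting: {p3,p9} | {p1,p2,p4,p6,p7,p8}.
Refine {p3,p9} on symbol 0: members go to different blocks, giving {p3} and {p9}.
On input 0, block {p1,p2,p4,p6,p7,p8} splits into {p2,p4,p6,p8} and {p1,p7}.
On input 0, block {p2,p4,p6,p8} splits into {p2,p8} and {p4,p6}.
No further refinement is possible. Final partition (5 blocks): {p3} | {p2,p8} | {p9} | {p1,p7} | {p4,p6}.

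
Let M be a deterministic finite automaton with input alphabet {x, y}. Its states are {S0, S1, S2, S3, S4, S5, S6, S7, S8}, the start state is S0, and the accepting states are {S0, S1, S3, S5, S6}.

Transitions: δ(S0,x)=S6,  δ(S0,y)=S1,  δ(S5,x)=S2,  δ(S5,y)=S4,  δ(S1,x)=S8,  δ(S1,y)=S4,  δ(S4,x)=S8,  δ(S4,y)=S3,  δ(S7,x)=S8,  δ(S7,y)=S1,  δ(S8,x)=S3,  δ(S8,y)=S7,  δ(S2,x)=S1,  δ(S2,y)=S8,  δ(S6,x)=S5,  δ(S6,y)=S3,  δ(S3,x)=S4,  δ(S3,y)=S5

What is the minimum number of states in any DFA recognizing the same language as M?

9

P0 = {S0,S1,S3,S5,S6} | {S2,S4,S7,S8}.
On input x, block {S0,S1,S3,S5,S6} splits into {S1,S3,S5} and {S0,S6}.
Split {S1,S3,S5} by δ(·,y) → {S1,S5} and {S3}.
On input x, block {S2,S4,S7,S8} splits into {S4,S7} and {S2} and {S8}.
On input x, block {S1,S5} splits into {S1} and {S5}.
Split {S4,S7} by δ(·,y) → {S4} and {S7}.
On input x, block {S0,S6} splits into {S0} and {S6}.
The partition is now stable with 9 blocks: {S1} | {S4} | {S0} | {S3} | {S2} | {S8} | {S5} | {S7} | {S6}.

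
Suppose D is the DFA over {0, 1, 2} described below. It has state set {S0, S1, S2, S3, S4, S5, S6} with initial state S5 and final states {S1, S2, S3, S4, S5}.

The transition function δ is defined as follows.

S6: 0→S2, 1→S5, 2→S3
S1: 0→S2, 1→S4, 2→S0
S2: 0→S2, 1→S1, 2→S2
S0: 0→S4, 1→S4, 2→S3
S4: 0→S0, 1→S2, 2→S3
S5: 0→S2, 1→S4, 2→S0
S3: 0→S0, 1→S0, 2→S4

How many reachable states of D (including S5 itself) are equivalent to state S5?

States {S6} cannot be reached from the start state, so discard them.
Initial partition by acceptance: {S1,S2,S3,S4,S5} | {S0}.
Split {S1,S2,S3,S4,S5} by δ(·,0) → {S1,S2,S5} and {S3,S4}.
Refine {S1,S2,S5} on symbol 1: members go to different blocks, giving {S1,S5} and {S2}.
Split {S3,S4} by δ(·,1) → {S3} and {S4}.
No further refinement is possible. Final partition (5 blocks): {S1,S5} | {S0} | {S3} | {S2} | {S4}.
The equivalence class containing S5 is {S1,S5}, of size 2.

2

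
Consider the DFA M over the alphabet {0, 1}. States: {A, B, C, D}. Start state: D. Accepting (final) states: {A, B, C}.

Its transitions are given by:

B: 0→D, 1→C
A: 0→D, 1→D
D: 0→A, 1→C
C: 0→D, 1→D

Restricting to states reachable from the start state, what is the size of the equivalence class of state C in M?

First remove the unreachable states {B}; 3 states remain.
Initial partition by acceptance: {A,C} | {D}.
No further refinement is possible. Final partition (2 blocks): {A,C} | {D}.
The equivalence class containing C is {A,C}, of size 2.

2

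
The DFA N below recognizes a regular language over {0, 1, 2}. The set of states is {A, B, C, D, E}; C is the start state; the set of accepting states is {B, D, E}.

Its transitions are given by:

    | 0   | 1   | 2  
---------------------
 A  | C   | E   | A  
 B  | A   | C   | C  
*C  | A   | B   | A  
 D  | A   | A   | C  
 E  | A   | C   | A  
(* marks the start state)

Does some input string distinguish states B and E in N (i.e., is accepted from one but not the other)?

Reachable states from the start: {A,B,C,E}. Unreachable: {D} — drop them.
Initial partition by acceptance: {B,E} | {A,C}.
The partition is now stable with 2 blocks: {B,E} | {A,C}.
B and E lie in the same block of the stable partition, so they are equivalent — no string distinguishes them.

No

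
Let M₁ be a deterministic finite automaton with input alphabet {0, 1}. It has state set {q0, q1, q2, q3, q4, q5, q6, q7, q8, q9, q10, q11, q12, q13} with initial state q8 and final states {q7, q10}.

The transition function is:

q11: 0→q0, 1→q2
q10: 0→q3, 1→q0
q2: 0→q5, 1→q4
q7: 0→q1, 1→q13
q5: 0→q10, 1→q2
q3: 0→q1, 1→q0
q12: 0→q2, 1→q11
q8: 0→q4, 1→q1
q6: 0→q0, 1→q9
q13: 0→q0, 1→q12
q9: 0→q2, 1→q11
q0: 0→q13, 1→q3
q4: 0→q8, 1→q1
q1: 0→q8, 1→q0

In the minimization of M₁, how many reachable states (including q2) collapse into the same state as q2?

1

States {q6,q7,q9} cannot be reached from the start state, so discard them.
Start with accepting vs non-accepting: {q10} | {q0,q1,q2,q3,q4,q5,q8,q11,q12,q13}.
Refine {q0,q1,q2,q3,q4,q5,q8,q11,q12,q13} on symbol 0: members go to different blocks, giving {q0,q1,q2,q3,q4,q8,q11,q12,q13} and {q5}.
On input 0, block {q0,q1,q2,q3,q4,q8,q11,q12,q13} splits into {q0,q1,q3,q4,q8,q11,q12,q13} and {q2}.
Refine {q0,q1,q3,q4,q8,q11,q12,q13} on symbol 0: members go to different blocks, giving {q0,q1,q3,q4,q8,q11,q13} and {q12}.
Split {q0,q1,q3,q4,q8,q11,q13} by δ(·,1) → {q0,q1,q3,q4,q8} and {q11} and {q13}.
On input 0, block {q0,q1,q3,q4,q8} splits into {q1,q3,q4,q8} and {q0}.
Refine {q1,q3,q4,q8} on symbol 1: members go to different blocks, giving {q1,q3} and {q4,q8}.
Refine {q1,q3} on symbol 0: members go to different blocks, giving {q1} and {q3}.
No further refinement is possible. Final partition (10 blocks): {q10} | {q1} | {q5} | {q2} | {q12} | {q11} | {q13} | {q0} | {q4,q8} | {q3}.
State q2 belongs to the block {q2}, which has 1 states.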